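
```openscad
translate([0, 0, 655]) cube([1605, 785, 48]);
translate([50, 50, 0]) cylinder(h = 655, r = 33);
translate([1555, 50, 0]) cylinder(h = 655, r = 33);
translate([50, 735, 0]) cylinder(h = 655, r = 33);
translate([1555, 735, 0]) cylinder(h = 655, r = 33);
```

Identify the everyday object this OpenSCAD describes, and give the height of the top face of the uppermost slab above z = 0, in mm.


A table. The table height is 703 mm.

A 1605×785×48 slab sits at z = 655 on four Ø66 mm round legs — a table. The top surface is at 655 + 48 = 703 mm.


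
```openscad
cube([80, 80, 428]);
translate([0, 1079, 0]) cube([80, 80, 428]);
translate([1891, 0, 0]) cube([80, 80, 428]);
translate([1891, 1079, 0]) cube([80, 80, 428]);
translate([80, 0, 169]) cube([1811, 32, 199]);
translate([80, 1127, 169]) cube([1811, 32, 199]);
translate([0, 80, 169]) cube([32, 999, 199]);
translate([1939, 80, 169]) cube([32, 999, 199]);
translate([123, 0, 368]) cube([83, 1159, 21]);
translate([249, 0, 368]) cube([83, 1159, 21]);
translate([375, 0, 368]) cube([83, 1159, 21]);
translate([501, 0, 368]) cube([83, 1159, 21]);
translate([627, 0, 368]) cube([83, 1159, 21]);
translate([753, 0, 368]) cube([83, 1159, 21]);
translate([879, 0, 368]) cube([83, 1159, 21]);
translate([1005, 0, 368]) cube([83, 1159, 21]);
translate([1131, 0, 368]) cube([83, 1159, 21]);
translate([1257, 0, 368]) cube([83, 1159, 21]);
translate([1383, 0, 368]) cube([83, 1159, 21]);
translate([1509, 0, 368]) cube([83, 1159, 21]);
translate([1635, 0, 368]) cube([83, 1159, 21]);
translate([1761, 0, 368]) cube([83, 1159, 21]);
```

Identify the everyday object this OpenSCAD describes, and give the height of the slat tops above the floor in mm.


A bed frame. The slat-top height is 389 mm.

Four posts, four rails, and a row of slats — a bed frame. Slats sit on the rails at z = 169 + 199 = 368; with slat thickness 21, the top is 389 mm.


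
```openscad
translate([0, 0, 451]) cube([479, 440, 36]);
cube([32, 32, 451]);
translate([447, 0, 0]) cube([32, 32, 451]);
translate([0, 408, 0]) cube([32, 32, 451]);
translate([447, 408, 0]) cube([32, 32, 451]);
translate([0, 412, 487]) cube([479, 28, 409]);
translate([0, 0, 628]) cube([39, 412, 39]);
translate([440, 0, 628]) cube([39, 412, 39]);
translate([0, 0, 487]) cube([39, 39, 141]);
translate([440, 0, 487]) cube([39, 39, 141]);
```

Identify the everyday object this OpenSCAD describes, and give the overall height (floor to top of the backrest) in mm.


A chair. The overall height is 896 mm.

A slab on four corner posts with a tall panel at the back — a chair. The seat slab sits at z = 451 with thickness 36, and the 409 mm backrest starts at the seat top, so the overall height is 451 + 36 + 409 = 896 mm.


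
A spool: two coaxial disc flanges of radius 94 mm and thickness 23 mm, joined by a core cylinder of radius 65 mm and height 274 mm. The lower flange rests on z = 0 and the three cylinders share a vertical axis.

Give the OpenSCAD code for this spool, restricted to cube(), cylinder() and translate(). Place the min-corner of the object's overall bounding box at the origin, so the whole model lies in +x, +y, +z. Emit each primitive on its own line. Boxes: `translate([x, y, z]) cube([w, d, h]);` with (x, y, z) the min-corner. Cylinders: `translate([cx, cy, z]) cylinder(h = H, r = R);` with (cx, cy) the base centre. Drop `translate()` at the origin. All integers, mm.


translate([94, 94, 0]) cylinder(h = 23, r = 94);
translate([94, 94, 23]) cylinder(h = 274, r = 65);
translate([94, 94, 297]) cylinder(h = 23, r = 94);


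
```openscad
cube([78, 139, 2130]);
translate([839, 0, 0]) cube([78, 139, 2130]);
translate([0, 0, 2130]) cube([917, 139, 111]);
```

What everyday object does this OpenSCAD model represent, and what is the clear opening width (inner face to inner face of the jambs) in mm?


A door frame. The clear opening width is 761 mm.

Two 2130 mm tall posts with a header on top — a door frame. The left jamb is 78 mm wide at x = 0; the right jamb starts at x = 839. The clear opening is 839 − 78 = 761 mm.


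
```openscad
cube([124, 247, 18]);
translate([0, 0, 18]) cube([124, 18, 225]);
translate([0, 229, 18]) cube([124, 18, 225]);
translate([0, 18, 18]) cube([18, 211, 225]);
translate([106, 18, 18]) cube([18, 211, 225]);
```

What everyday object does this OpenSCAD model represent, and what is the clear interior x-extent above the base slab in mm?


An open box. The internal width is 88 mm.

A 124×247 base slab with four walls standing on it — an open box. The base is 124 mm wide and the walls are 18 mm thick, so the internal width is 124 − 2 × 18 = 88 mm.


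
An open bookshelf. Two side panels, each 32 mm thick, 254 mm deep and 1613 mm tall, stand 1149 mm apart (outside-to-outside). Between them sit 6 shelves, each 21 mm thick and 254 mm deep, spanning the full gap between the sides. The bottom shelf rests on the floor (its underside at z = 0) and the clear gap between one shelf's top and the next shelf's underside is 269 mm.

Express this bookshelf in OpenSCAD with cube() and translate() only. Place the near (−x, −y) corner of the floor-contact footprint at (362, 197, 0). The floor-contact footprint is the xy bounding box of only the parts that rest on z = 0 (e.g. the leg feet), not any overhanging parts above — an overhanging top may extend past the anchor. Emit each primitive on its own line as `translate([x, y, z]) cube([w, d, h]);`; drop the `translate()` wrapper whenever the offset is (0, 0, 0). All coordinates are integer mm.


translate([362, 197, 0]) cube([32, 254, 1613]);
translate([1479, 197, 0]) cube([32, 254, 1613]);
translate([394, 197, 0]) cube([1085, 254, 21]);
translate([394, 197, 290]) cube([1085, 254, 21]);
translate([394, 197, 580]) cube([1085, 254, 21]);
translate([394, 197, 870]) cube([1085, 254, 21]);
translate([394, 197, 1160]) cube([1085, 254, 21]);
translate([394, 197, 1450]) cube([1085, 254, 21]);


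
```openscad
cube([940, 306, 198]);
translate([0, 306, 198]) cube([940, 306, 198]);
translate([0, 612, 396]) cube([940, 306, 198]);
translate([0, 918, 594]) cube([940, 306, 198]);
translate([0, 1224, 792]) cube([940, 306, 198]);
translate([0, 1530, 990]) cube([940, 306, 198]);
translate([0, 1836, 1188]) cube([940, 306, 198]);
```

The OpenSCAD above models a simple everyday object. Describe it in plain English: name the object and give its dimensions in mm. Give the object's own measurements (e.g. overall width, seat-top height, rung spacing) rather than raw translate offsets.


A straight staircase of 7 solid steps. Each step is 940 mm wide (x), 306 mm deep (y, the going) and 198 mm tall (the rise). The first step rests on the floor; each subsequent step sits one going further in +y and one rise higher in +z, directly behind and above the previous step with no overlap.


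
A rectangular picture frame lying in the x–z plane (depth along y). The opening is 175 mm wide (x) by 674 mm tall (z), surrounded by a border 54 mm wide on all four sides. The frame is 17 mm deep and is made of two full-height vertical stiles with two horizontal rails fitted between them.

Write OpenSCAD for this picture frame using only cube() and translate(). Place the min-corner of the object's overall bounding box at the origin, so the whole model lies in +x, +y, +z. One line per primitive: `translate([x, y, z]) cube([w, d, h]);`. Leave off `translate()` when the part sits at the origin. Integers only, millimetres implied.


cube([54, 17, 782]);
translate([229, 0, 0]) cube([54, 17, 782]);
translate([54, 0, 0]) cube([175, 17, 54]);
translate([54, 0, 728]) cube([175, 17, 54]);


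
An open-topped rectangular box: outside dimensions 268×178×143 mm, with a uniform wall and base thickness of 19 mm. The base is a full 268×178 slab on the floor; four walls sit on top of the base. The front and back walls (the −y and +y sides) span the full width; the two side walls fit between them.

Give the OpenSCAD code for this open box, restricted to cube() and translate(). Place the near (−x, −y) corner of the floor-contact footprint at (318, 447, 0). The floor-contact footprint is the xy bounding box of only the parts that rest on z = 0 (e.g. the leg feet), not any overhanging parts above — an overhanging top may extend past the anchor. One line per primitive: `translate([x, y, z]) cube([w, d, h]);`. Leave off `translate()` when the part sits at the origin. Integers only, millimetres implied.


translate([318, 447, 0]) cube([268, 178, 19]);
translate([318, 447, 19]) cube([268, 19, 124]);
translate([318, 606, 19]) cube([268, 19, 124]);
translate([318, 466, 19]) cube([19, 140, 124]);
translate([567, 466, 19]) cube([19, 140, 124]);


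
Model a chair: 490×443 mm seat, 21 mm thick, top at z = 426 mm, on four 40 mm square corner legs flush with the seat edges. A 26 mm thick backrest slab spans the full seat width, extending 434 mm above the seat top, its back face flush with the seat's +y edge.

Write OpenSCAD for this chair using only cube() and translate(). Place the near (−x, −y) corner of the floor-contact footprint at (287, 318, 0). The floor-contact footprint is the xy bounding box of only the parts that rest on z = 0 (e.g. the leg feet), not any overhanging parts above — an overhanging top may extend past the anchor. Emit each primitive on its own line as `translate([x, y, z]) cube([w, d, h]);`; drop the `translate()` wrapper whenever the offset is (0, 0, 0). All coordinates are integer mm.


// leg_h = 426 - 21 = 405
translate([287, 318, 405]) cube([490, 443, 21]);
translate([287, 318, 0]) cube([40, 40, 405]);
translate([737, 318, 0]) cube([40, 40, 405]);
translate([287, 721, 0]) cube([40, 40, 405]);
translate([737, 721, 0]) cube([40, 40, 405]);
translate([287, 735, 426]) cube([490, 26, 434]);


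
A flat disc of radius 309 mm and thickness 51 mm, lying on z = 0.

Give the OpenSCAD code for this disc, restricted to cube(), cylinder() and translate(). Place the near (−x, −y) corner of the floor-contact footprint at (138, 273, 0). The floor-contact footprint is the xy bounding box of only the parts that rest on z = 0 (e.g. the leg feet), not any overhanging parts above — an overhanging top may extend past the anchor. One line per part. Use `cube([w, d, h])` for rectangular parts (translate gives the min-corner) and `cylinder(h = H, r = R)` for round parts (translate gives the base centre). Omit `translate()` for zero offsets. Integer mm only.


translate([447, 582, 0]) cylinder(h = 51, r = 309);


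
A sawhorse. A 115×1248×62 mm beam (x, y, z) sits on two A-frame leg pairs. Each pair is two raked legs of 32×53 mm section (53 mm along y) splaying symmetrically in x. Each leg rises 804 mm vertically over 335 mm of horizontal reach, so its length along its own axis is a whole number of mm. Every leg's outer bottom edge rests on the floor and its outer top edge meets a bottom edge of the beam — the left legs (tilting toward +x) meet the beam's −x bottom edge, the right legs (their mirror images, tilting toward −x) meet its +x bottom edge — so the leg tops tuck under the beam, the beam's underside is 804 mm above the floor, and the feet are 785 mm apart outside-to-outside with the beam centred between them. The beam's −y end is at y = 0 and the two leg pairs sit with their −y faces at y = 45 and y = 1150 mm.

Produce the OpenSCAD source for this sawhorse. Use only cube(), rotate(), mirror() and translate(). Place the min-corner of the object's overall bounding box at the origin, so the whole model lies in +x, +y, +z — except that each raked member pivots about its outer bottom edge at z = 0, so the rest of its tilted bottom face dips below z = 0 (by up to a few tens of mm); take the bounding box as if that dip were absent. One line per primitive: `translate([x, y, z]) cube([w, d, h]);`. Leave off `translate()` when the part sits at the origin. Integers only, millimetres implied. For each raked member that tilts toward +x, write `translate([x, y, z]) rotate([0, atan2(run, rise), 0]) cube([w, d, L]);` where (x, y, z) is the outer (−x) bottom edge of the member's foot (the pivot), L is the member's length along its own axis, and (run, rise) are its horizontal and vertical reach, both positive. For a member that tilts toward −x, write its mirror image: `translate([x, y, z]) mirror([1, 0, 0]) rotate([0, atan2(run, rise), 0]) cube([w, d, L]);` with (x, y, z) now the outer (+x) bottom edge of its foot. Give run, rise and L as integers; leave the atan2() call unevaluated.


translate([335, 0, 804]) cube([115, 1248, 62]);
translate([0, 45, 0]) rotate([0, atan2(335, 804), 0]) cube([32, 53, 871]);
translate([785, 45, 0]) mirror([1, 0, 0]) rotate([0, atan2(335, 804), 0]) cube([32, 53, 871]);
translate([0, 1150, 0]) rotate([0, atan2(335, 804), 0]) cube([32, 53, 871]);
translate([785, 1150, 0]) mirror([1, 0, 0]) rotate([0, atan2(335, 804), 0]) cube([32, 53, 871]);


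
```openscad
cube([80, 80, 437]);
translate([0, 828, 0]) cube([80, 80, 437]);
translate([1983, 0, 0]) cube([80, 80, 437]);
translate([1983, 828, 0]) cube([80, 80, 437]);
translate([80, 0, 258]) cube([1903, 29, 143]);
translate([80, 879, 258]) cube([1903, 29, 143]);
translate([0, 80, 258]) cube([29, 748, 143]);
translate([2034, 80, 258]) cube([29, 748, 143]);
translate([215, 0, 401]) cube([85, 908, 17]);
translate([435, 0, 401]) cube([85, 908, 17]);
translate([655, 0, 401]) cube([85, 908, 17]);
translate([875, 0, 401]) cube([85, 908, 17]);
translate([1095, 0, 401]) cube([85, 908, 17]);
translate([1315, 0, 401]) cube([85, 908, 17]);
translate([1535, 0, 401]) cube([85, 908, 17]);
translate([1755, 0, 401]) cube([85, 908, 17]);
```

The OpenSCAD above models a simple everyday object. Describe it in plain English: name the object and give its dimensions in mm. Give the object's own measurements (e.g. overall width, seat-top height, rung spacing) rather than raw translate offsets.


A bed frame 2063 mm long (x) by 908 mm wide (y). Four 80×80 mm corner posts, 437 mm tall, at the corners of the footprint. Four rails of 29 mm thickness and 143 mm height run between adjacent posts with their undersides at z = 258 mm, their outer faces flush with the outside of the frame (the two x-running rails run between the posts' inner faces; the two y-running rails run between the posts' inner faces). 8 slats, each 85 mm wide (x) and 17 mm thick, lie across the top of the two x-running rails, running the full 908 mm width of the frame in y; along x they sit between the end posts with a 135 mm gap after the −x posts and between neighbouring slats, leaving 143 mm before the +x posts.


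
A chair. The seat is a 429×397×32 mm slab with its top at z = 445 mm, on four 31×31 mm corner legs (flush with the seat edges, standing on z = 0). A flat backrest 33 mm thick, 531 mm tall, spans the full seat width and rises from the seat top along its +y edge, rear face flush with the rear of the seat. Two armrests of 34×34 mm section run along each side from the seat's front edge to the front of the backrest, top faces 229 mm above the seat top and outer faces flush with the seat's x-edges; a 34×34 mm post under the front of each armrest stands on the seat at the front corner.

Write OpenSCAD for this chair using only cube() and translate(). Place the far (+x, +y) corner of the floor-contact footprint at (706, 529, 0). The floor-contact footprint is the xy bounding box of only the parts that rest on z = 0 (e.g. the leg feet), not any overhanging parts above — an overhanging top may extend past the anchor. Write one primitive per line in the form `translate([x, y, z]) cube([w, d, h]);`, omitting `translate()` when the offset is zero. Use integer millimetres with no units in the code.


translate([277, 132, 413]) cube([429, 397, 32]);
translate([277, 132, 0]) cube([31, 31, 413]);
translate([675, 132, 0]) cube([31, 31, 413]);
translate([277, 498, 0]) cube([31, 31, 413]);
translate([675, 498, 0]) cube([31, 31, 413]);
translate([277, 496, 445]) cube([429, 33, 531]);
translate([277, 132, 640]) cube([34, 364, 34]);
translate([672, 132, 640]) cube([34, 364, 34]);
translate([277, 132, 445]) cube([34, 34, 195]);
translate([672, 132, 445]) cube([34, 34, 195]);


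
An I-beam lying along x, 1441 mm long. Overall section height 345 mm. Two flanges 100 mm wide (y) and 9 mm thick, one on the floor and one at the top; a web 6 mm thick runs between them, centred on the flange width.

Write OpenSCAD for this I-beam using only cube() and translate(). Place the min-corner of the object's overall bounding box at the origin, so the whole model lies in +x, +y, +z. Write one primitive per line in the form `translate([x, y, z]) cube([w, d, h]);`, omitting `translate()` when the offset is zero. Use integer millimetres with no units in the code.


cube([1441, 100, 9]);
translate([0, 47, 9]) cube([1441, 6, 327]);
translate([0, 0, 336]) cube([1441, 100, 9]);


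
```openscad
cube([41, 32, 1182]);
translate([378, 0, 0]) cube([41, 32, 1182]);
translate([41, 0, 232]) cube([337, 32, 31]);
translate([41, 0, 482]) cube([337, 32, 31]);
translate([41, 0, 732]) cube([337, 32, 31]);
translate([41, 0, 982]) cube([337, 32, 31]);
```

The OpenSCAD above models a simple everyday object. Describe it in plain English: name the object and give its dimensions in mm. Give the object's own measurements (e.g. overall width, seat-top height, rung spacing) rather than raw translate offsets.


A straight ladder. Two 41×32 mm vertical rails, 1182 mm tall, stand 419 mm apart (outside-to-outside) with their front faces coplanar on the −y side. 4 rungs, each 32 mm deep and 31 mm tall, span between the inner faces of the rails, front faces flush with the rails. The lowest rung's underside is at z = 232 mm and rungs are spaced 250 mm apart (underside to underside).


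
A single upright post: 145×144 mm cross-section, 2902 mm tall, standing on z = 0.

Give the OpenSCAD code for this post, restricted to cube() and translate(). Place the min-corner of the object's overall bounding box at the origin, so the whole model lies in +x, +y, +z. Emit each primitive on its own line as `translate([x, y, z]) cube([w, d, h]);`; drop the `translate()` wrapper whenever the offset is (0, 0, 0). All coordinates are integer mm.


cube([145, 144, 2902]);


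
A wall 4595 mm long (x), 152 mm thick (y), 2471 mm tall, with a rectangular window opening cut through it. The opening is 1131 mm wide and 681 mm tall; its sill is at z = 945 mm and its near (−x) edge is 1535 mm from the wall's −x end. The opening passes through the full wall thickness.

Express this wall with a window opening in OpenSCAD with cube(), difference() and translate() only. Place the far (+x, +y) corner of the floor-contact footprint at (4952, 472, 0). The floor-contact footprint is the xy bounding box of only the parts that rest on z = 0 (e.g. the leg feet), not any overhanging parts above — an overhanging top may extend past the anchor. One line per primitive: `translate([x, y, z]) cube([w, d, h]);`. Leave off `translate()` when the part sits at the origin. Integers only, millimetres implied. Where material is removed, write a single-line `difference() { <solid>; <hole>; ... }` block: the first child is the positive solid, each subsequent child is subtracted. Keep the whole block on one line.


difference() { translate([357, 320, 0]) cube([4595, 152, 2471]); translate([1892, 320, 945]) cube([1131, 152, 681]); }


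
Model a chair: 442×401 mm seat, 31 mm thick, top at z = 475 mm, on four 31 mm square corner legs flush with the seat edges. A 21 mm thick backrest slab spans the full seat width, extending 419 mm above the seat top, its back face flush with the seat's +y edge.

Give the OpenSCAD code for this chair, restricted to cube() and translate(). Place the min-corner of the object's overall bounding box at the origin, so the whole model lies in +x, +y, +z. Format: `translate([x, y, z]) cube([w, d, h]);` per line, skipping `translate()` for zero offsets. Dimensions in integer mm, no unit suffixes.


// leg_h = 475 - 31 = 444
translate([0, 0, 444]) cube([442, 401, 31]);
cube([31, 31, 444]);
translate([411, 0, 0]) cube([31, 31, 444]);
translate([0, 370, 0]) cube([31, 31, 444]);
translate([411, 370, 0]) cube([31, 31, 444]);
translate([0, 380, 475]) cube([442, 21, 419]);


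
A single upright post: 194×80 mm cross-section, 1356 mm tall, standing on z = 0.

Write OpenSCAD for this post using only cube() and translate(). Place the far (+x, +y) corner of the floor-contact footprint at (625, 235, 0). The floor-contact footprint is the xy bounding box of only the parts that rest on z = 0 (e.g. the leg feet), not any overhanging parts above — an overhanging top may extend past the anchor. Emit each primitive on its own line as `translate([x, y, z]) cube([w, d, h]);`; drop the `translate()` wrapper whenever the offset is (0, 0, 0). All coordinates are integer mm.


translate([431, 155, 0]) cube([194, 80, 1356]);


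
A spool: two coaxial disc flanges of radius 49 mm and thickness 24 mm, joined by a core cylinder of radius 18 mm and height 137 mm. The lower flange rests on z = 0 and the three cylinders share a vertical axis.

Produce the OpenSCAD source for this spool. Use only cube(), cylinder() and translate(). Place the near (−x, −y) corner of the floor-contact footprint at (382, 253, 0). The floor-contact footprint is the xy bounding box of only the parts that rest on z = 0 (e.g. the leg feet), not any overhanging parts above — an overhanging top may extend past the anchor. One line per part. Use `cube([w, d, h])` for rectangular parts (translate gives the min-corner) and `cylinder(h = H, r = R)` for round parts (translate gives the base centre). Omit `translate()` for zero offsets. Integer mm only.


translate([431, 302, 0]) cylinder(h = 24, r = 49);
translate([431, 302, 24]) cylinder(h = 137, r = 18);
translate([431, 302, 161]) cylinder(h = 24, r = 49);


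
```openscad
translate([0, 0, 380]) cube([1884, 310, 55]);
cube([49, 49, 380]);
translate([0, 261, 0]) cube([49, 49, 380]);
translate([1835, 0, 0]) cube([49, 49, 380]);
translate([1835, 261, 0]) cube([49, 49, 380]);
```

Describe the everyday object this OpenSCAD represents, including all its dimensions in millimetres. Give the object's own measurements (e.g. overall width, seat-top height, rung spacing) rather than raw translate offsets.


A long wooden bench with a 1884 mm (x) × 310 mm (y) seat, 55 mm thick, its top surface 435 mm above the floor. Four 49 mm square legs at the seat corners, flush with the edges, run from z = 0 to the seat underside.


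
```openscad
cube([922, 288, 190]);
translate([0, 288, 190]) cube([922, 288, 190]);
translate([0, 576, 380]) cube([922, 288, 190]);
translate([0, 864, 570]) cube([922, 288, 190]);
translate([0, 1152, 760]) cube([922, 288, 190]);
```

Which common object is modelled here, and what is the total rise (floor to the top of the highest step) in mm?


A staircase. The total rise is 950 mm.

5 identical blocks, each offset up and back from the previous — a staircase. Each step is 190 mm tall and there are 5 of them, so the total rise is 5 × 190 = 950 mm.


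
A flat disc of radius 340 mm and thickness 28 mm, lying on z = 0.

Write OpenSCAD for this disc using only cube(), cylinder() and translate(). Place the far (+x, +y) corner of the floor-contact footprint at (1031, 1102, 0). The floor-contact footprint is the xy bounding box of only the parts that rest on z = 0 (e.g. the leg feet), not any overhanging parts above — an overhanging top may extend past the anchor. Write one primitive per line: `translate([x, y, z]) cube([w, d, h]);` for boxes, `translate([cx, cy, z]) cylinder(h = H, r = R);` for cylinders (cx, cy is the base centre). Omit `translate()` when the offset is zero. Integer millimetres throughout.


translate([691, 762, 0]) cylinder(h = 28, r = 340);


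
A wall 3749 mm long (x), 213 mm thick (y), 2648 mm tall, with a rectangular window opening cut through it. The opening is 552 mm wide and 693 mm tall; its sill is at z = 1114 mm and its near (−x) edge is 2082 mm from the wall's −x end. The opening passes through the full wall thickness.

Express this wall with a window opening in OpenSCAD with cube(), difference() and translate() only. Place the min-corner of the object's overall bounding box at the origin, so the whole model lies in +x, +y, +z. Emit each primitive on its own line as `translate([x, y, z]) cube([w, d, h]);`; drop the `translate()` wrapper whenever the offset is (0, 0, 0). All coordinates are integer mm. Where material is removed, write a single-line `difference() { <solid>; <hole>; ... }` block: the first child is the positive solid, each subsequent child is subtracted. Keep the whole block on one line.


difference() { cube([3749, 213, 2648]); translate([2082, 0, 1114]) cube([552, 213, 693]); }


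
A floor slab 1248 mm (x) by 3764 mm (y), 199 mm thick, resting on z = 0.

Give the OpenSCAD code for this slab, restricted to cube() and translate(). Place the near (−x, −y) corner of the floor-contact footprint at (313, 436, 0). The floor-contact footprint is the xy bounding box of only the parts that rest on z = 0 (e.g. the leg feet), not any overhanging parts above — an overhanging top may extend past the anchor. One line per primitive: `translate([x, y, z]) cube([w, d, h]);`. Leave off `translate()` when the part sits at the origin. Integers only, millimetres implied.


translate([313, 436, 0]) cube([1248, 3764, 199]);


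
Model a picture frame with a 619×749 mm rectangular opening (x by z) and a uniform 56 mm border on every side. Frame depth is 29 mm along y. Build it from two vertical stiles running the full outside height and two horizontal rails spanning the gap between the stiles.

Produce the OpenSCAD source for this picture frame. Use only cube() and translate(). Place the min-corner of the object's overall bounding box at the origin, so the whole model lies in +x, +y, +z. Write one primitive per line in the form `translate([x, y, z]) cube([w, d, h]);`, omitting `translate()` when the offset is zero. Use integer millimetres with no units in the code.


cube([56, 29, 861]);
translate([675, 0, 0]) cube([56, 29, 861]);
translate([56, 0, 0]) cube([619, 29, 56]);
translate([56, 0, 805]) cube([619, 29, 56]);


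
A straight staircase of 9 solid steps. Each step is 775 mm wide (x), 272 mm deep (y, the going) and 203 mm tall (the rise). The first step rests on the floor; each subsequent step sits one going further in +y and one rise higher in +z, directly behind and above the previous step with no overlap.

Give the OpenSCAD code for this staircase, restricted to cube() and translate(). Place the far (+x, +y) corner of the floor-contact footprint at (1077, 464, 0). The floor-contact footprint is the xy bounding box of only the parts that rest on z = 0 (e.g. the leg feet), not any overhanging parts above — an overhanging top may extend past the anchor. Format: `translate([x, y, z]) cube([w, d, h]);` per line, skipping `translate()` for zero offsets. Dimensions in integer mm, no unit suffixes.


translate([302, 192, 0]) cube([775, 272, 203]);
translate([302, 464, 203]) cube([775, 272, 203]);
translate([302, 736, 406]) cube([775, 272, 203]);
translate([302, 1008, 609]) cube([775, 272, 203]);
translate([302, 1280, 812]) cube([775, 272, 203]);
translate([302, 1552, 1015]) cube([775, 272, 203]);
translate([302, 1824, 1218]) cube([775, 272, 203]);
translate([302, 2096, 1421]) cube([775, 272, 203]);
translate([302, 2368, 1624]) cube([775, 272, 203]);


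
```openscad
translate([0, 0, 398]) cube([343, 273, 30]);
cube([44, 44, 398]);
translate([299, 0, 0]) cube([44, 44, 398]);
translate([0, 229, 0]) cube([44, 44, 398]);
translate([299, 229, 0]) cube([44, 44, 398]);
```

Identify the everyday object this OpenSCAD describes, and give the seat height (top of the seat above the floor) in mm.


A stool. The seat height is 428 mm.

A 343×273×30 slab at z = 398 on four corner posts — a stool. The seat top is 398 + 30 = 428 mm.


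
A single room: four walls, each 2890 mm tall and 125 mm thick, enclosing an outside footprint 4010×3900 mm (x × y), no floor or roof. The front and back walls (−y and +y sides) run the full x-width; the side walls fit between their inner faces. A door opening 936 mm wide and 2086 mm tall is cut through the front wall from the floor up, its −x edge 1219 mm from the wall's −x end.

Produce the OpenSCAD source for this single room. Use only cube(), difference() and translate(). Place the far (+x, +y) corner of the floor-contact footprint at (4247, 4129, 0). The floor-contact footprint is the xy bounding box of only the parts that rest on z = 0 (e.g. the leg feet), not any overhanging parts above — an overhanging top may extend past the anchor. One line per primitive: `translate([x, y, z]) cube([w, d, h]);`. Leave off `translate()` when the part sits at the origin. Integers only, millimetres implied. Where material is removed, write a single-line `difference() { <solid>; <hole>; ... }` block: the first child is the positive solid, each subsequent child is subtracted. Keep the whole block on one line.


difference() { translate([237, 229, 0]) cube([4010, 125, 2890]); translate([1456, 229, 0]) cube([936, 125, 2086]); }
translate([237, 4004, 0]) cube([4010, 125, 2890]);
translate([237, 354, 0]) cube([125, 3650, 2890]);
translate([4122, 354, 0]) cube([125, 3650, 2890]);


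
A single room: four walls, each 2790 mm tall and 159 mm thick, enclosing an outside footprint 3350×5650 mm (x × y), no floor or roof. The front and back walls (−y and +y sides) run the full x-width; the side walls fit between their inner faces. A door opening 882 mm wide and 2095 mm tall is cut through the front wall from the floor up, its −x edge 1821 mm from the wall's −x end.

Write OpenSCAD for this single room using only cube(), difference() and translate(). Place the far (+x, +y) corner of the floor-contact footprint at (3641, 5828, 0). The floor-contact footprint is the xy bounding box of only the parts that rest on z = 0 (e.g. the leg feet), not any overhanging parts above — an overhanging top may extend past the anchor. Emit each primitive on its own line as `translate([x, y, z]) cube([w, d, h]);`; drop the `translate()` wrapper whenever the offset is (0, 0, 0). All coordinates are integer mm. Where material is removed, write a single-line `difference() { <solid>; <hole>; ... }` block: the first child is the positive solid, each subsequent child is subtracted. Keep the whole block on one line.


difference() { translate([291, 178, 0]) cube([3350, 159, 2790]); translate([2112, 178, 0]) cube([882, 159, 2095]); }
translate([291, 5669, 0]) cube([3350, 159, 2790]);
translate([291, 337, 0]) cube([159, 5332, 2790]);
translate([3482, 337, 0]) cube([159, 5332, 2790]);


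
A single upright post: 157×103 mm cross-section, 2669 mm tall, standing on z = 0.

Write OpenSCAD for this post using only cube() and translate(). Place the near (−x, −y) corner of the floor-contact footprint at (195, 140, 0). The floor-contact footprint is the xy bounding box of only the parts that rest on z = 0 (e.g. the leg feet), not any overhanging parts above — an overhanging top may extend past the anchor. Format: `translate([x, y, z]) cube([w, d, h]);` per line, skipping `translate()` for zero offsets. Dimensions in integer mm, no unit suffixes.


translate([195, 140, 0]) cube([157, 103, 2669]);


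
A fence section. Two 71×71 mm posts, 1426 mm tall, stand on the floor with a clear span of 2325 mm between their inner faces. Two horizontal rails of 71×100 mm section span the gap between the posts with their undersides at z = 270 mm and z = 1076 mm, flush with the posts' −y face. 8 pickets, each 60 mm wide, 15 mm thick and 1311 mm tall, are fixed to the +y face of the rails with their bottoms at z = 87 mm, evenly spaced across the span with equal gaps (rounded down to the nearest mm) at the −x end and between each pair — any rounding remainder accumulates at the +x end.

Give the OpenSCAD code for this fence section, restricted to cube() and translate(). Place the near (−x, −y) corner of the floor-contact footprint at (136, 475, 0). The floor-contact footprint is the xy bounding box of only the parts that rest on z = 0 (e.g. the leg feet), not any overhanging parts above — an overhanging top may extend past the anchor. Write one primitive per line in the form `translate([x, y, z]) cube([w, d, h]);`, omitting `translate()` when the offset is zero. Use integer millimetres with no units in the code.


translate([136, 475, 0]) cube([71, 71, 1426]);
translate([2532, 475, 0]) cube([71, 71, 1426]);
translate([207, 475, 270]) cube([2325, 71, 100]);
translate([207, 475, 1076]) cube([2325, 71, 100]);
translate([412, 546, 87]) cube([60, 15, 1311]);
translate([677, 546, 87]) cube([60, 15, 1311]);
translate([942, 546, 87]) cube([60, 15, 1311]);
translate([1207, 546, 87]) cube([60, 15, 1311]);
translate([1472, 546, 87]) cube([60, 15, 1311]);
translate([1737, 546, 87]) cube([60, 15, 1311]);
translate([2002, 546, 87]) cube([60, 15, 1311]);
translate([2267, 546, 87]) cube([60, 15, 1311]);


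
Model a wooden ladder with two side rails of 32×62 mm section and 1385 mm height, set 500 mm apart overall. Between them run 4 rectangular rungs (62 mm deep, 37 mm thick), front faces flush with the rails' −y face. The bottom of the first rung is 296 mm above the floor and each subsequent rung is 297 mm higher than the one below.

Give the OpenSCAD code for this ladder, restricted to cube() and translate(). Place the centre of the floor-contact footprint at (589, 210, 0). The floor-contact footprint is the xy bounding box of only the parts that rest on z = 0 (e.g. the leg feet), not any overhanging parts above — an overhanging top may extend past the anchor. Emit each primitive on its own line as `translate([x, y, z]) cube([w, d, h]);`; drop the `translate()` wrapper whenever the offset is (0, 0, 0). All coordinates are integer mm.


translate([339, 179, 0]) cube([32, 62, 1385]);
translate([807, 179, 0]) cube([32, 62, 1385]);
translate([371, 179, 296]) cube([436, 62, 37]);
translate([371, 179, 593]) cube([436, 62, 37]);
translate([371, 179, 890]) cube([436, 62, 37]);
translate([371, 179, 1187]) cube([436, 62, 37]);


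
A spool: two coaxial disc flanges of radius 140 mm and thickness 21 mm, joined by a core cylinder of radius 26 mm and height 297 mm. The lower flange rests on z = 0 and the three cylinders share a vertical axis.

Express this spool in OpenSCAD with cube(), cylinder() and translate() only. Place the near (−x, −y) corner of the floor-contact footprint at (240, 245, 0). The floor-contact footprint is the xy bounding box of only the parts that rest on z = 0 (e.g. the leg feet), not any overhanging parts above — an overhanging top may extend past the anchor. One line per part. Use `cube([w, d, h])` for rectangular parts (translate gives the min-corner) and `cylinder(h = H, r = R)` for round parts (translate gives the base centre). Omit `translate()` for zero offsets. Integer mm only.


translate([380, 385, 0]) cylinder(h = 21, r = 140);
translate([380, 385, 21]) cylinder(h = 297, r = 26);
translate([380, 385, 318]) cylinder(h = 21, r = 140);


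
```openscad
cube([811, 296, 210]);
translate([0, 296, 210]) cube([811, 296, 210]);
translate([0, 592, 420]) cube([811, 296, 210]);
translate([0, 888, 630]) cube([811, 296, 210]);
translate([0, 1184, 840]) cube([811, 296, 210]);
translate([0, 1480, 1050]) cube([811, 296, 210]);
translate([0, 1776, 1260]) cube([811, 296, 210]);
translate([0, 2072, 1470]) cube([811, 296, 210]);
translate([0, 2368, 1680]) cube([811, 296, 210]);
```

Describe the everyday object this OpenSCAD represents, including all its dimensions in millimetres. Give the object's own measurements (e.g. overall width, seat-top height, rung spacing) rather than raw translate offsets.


A straight staircase of 9 solid steps. Each step is 811 mm wide (x), 296 mm deep (y, the going) and 210 mm tall (the rise). The first step rests on the floor; each subsequent step sits one going further in +y and one rise higher in +z, directly behind and above the previous step with no overlap.


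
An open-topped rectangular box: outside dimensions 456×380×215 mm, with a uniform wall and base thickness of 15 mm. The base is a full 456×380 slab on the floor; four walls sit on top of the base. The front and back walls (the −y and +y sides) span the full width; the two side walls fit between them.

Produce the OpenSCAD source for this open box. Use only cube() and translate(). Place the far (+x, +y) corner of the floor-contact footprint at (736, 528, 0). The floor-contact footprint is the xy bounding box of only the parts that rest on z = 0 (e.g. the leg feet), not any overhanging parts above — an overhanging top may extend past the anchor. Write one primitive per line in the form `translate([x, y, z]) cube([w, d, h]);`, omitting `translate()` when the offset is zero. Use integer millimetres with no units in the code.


translate([280, 148, 0]) cube([456, 380, 15]);
translate([280, 148, 15]) cube([456, 15, 200]);
translate([280, 513, 15]) cube([456, 15, 200]);
translate([280, 163, 15]) cube([15, 350, 200]);
translate([721, 163, 15]) cube([15, 350, 200]);


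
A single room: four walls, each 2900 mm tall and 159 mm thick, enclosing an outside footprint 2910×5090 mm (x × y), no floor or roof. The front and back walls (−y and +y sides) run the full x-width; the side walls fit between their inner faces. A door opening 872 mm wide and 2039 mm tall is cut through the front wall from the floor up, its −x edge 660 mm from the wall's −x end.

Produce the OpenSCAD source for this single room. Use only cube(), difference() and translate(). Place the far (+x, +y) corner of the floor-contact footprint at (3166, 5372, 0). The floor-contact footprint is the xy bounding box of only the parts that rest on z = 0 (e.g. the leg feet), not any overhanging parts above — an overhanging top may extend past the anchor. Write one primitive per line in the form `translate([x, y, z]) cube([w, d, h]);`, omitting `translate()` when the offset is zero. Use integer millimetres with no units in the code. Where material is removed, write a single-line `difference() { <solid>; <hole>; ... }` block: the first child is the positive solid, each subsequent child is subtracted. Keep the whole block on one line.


difference() { translate([256, 282, 0]) cube([2910, 159, 2900]); translate([916, 282, 0]) cube([872, 159, 2039]); }
translate([256, 5213, 0]) cube([2910, 159, 2900]);
translate([256, 441, 0]) cube([159, 4772, 2900]);
translate([3007, 441, 0]) cube([159, 4772, 2900]);


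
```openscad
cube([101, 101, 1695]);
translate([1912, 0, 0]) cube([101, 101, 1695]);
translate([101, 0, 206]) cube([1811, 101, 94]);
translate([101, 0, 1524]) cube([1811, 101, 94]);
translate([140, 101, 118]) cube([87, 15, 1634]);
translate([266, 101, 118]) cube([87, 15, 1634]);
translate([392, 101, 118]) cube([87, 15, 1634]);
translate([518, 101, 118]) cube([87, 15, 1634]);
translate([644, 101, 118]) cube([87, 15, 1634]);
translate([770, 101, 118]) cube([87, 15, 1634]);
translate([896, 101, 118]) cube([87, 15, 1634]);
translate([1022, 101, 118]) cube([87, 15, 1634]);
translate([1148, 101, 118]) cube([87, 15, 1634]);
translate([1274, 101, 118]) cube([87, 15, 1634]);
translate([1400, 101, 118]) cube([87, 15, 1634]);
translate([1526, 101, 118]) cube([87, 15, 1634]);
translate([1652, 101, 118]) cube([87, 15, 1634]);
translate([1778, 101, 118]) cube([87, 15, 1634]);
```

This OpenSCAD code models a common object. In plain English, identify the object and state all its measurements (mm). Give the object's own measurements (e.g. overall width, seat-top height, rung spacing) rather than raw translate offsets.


A fence section. Two 101×101 mm posts, 1695 mm tall, stand on the floor with a clear span of 1811 mm between their inner faces. Two horizontal rails of 101×94 mm section span the gap between the posts with their undersides at z = 206 mm and z = 1524 mm, flush with the posts' −y face. 14 pickets, each 87 mm wide, 15 mm thick and 1634 mm tall, are fixed to the +y face of the rails with their bottoms at z = 118 mm, spaced across the span with a 39 mm gap after the −x post and between neighbouring pickets, with 47 mm left before the +x post.
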